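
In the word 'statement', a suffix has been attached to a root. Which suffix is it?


The word 'statement' = 'state' (root) + '-ment' (suffix). The suffix is '-ment'.

ment


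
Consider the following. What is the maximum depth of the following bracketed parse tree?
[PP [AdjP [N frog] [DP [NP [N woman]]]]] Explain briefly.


Count bracket nesting levels:
'[' at pos 0: depth = 1
'[' at pos 4: depth = 2
'[' at pos 10: depth = 3
'[' at pos 19: depth = 3
'[' at pos 23: depth = 4
'[' at pos 27: depth = 5
Maximum depth reached: 5

5


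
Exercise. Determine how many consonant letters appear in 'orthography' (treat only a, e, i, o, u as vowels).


Consonants in 'orthography': r, t, h, g, r, p, h, y = 8 consonants.

8


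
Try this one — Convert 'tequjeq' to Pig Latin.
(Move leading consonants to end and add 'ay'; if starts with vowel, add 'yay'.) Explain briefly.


'tequjeq': move consonant cluster 't' to end and add 'ay': 'equjeqtay'.

equjeqtay


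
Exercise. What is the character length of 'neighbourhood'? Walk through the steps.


Spell out 'neighbourhood' and number each letter: n(1), e(2), i(3), g(4), h(5), b(6), o(7), u(8), r(9), h(10), o(11), o(12), d(13). Total: 13 letters.

13


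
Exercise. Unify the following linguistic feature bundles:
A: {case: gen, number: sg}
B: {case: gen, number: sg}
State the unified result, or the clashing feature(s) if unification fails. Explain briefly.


Compare features:
case: A=gen vs B=gen -> unified: gen
number: A=sg vs B=sg -> unified: sg
No clashes found.

Unified: {case: gen, number: sg}


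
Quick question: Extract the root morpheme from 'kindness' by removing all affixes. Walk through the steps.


Remove suffix '-ness' from 'kindness' to get root 'kind'.

kind


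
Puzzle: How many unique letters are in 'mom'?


Unique letters in 'mom': {m, o} = 2 distinct letters.

2


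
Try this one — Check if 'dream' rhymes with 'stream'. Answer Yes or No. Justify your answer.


Rime (stressed vowel + following sounds) of 'dream': -eam = /iːm/
Rime of 'stream': -eam = /iːm/
/iːm/ and /iːm/ are the same ending sound, so the words rhyme.

Yes


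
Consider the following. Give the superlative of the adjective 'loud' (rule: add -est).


Apply superlative formation (add -est): 'loud' -> 'loudest'.

loudest


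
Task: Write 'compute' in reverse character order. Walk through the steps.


Reverse 'compute' character by character: 'etupmoc'.

etupmoc


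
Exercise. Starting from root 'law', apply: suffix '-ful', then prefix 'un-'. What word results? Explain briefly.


Step 1: Add suffix '-ful' to 'law' = 'lawful'
Step 2: Add prefix 'un-' to 'lawful' = 'unlawful'

unlawful


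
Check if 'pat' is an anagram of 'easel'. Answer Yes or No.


Sorted letters of 'pat': 'apt'
Sorted letters of 'easel': 'aeels'
They do not match.

No


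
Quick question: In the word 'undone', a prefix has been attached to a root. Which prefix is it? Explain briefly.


The word 'undone' = 'un' (prefix) + 'done' (root). The prefix is 'un'.

un


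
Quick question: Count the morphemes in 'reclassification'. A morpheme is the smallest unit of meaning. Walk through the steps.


Decomposition: re- (prefix) + class (root) + -ify (suffix) + -ation (suffix) = 4 morpheme(s)

4 morphemes


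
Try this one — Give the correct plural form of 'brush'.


Apply rule: Add -es (sibilant/fricative ending). 'brush' becomes 'brushes'.

brushes


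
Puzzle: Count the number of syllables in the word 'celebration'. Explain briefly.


Break 'celebration' into syllables: cel-e-bra-tion -> cel | e | bra | tion = 4 syllables

4 syllables


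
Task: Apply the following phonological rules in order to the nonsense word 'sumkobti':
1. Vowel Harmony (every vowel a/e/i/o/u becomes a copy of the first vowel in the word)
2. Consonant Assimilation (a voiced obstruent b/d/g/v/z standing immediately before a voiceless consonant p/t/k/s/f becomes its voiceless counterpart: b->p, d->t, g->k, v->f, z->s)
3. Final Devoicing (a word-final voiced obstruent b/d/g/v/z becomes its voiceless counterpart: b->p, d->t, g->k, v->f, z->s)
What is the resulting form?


Starting form: 'sumkobti'
Rule 1: Vowel Harmony: all vowels become 'u' (matching first vowel). 'sumkobti' -> 'sumkubtu'
Rule 2: Consonant Assimilation: voiced obstruent before voiceless consonant becomes voiceless ('bt' -> 'pt'). 'sumkubtu' -> 'sumkuptu'
Rule 3: Final Devoicing: the word ends in the vowel 'u', not a consonant. No change.
Final form: 'sumkuptu'

sumkuptu


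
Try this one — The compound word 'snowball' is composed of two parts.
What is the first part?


Split 'snowball' into 'snow' + 'ball'. The first part is 'snow'.

snow


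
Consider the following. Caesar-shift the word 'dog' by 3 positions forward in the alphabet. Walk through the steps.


Shift each letter by 3: d -> g, o -> r, g -> j. Result: 'grj'.

grj


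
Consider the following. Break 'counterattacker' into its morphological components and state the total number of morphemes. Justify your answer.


Step 1: Identify prefix: 'counter' (meaning: against)
Step 2: Identify root: 'attack'
Step 3: Identify suffix(es): 'er'
Decomposition: counter- (prefix: against) + attack (root) + -er (suffix: one who)
Total morphemes: 3

3 morphemes (counter- (prefix: against) + attack (root) + -er (suffix: one who))


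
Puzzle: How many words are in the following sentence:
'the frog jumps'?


Split into words: the | frog | jumps = 3 words.

3


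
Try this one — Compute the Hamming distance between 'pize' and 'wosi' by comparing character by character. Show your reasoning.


Alignment:
Position 1: 'p' vs 'w' = DIFFER
Position 2: 'i' vs 'o' = DIFFER
Position 3: 'z' vs 's' = DIFFER
Position 4: 'e' vs 'i' = DIFFER
Total differences: 4

4


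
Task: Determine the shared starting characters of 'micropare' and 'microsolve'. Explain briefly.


Compare from the start: 5 characters match: 'micro'. Mismatch at position 6: 'p' vs 's'.

micro


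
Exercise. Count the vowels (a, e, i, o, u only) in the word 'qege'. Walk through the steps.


Vowels in 'qege': e, e = 2 vowels.

2


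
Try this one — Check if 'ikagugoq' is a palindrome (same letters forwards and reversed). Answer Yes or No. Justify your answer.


Forward: 'ikagugoq'
Reversed: 'qogugaki'
They differ.

No


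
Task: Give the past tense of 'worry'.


Apply rule: Change -y to -ied. 'worry' becomes 'worried'.

worried


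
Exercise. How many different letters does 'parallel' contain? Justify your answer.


Unique letters in 'parallel': {a, e, l, p, r} = 5 distinct letters.

5


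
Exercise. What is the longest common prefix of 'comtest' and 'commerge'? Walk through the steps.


Compare from the start: 3 characters match: 'com'. Mismatch at position 4: 't' vs 'm'.

com


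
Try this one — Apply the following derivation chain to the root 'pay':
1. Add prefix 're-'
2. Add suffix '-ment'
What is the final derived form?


Step 1: Add prefix 're-' to 'pay' = 'repay'
Step 2: Add suffix '-ment' to 'repay' = 'repayment'

repayment


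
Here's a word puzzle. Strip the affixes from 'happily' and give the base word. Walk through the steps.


Remove suffix '-ly' from 'happily' to get root 'happy'.

happy


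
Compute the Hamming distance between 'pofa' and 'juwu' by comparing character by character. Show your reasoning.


Alignment:
Position 1: 'p' vs 'j' = DIFFER
Position 2: 'o' vs 'u' = DIFFER
Position 3: 'f' vs 'w' = DIFFER
Position 4: 'a' vs 'u' = DIFFER
Total differences: 4

4


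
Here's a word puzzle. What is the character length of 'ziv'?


Spell out 'ziv' and number each letter: z(1), i(2), v(3). Total: 3 letters.

3


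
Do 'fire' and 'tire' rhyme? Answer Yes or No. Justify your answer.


Rime (stressed vowel + following sounds) of 'fire': -ire = /aɪər/
Rime of 'tire': -ire = /aɪər/
/aɪər/ and /aɪər/ are the same ending sound, so the words rhyme.

Yes


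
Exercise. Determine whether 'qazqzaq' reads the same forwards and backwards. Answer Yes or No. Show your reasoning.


Forward: 'qazqzaq'
Reversed: 'qazqzaq'
They are identical.

Yes


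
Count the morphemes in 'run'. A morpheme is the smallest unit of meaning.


Decomposition: run (free morpheme) = 1 morpheme(s)

1 morphemes


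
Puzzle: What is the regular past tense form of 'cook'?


Apply rule: Add -ed. 'cook' becomes 'cooked'.

cooked


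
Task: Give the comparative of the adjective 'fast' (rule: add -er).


Apply comparative formation (add -er): 'fast' -> 'faster'.

faster


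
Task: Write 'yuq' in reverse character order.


Reverse 'yuq' character by character: 'quy'.

quy


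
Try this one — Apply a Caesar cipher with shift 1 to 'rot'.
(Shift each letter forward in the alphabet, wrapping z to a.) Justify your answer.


Shift each letter by 1: r -> s, o -> p, t -> u. Result: 'spu'.

spu


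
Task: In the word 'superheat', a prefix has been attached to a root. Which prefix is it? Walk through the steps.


The word 'superheat' = 'super' (prefix) + 'heat' (root). The prefix is 'super'.

super


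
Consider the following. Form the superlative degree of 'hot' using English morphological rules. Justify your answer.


Apply superlative formation (double final consonant, add -est): 'hot' -> 'hottest'.

hottest


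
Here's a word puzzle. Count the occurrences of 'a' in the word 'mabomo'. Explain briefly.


Letter 'a' in 'mabomo': found at position(s) 2 = 1 occurrence(s).

1


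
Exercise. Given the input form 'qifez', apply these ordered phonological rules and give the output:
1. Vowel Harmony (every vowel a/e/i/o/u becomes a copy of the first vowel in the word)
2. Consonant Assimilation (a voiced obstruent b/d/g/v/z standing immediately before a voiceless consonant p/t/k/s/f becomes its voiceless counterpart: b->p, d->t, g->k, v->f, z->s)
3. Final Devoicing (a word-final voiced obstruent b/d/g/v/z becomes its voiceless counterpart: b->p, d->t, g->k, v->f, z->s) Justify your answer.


Starting form: 'qifez'
Rule 1: Vowel Harmony: all vowels become 'i' (matching first vowel). 'qifez' -> 'qifiz'
Rule 2: Consonant Assimilation: no voiced obstruent (b/d/g/v/z) stands immediately before a voiceless consonant (p/t/k/s/f). No change.
Rule 3: Final Devoicing: word-final voiced obstruent 'z' becomes voiceless 's'. 'qifiz' -> 'qifis'
Final form: 'qifis'

qifis


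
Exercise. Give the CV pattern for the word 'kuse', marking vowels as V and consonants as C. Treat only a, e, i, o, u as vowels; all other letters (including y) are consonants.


Letter mapping: k = C, u = V, s = C, e = V.

CVCV


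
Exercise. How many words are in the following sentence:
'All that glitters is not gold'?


Split into words: All | that | glitters | is | not | gold = 6 words.

6


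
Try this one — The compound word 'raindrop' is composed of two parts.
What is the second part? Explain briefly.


Split 'raindrop' into 'rain' + 'drop'. The second part is 'drop'.

drop


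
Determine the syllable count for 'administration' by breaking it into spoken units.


Break 'administration' into syllables: ad-min-is-tra-tion -> ad | min | is | tra | tion = 5 syllables

5 syllables


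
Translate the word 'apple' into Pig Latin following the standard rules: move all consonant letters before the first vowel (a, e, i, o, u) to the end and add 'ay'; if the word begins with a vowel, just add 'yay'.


'apple' starts with a vowel, so add 'yay': 'appleyay'.

appleyay


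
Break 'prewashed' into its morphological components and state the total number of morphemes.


Step 1: Identify prefix: 'pre' (meaning: before)
Step 2: Identify root: 'wash'
Step 3: Identify suffix(es): 'ed'
Decomposition: pre- (prefix: before) + wash (root) + -ed (suffix: past)
Total morphemes: 3

3 morphemes (pre- (prefix: before) + wash (root) + -ed (suffix: past))


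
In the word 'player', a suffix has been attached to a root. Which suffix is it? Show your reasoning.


The word 'player' = 'play' (root) + '-er' (suffix). The suffix is '-er'.

er


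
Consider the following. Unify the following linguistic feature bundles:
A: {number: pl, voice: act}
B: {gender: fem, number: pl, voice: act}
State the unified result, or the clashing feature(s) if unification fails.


Compare features:
gender: A=_ vs B=fem -> unified: fem
number: A=pl vs B=pl -> unified: pl
voice: A=act vs B=act -> unified: act
No clashes found.

Unified: {gender: fem, number: pl, voice: act}


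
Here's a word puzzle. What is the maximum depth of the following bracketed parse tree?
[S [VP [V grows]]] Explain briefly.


Count bracket nesting levels:
'[' at pos 0: depth = 1
'[' at pos 3: depth = 2
'[' at pos 7: depth = 3
Maximum depth reached: 3

3


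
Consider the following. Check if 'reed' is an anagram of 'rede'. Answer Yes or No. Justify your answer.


Sorted letters of 'reed': 'deer'
Sorted letters of 'rede': 'deer'
They match.

Yes


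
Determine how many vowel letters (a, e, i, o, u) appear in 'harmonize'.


Vowels in 'harmonize': a, o, i, e = 4 vowels.

4


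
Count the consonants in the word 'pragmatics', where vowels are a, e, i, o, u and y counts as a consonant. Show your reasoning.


Consonants in 'pragmatics': p, r, g, m, t, c, s = 7 consonants.

7


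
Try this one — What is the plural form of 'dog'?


Apply rule: Add -s. 'dog' becomes 'dogs'.

dogs


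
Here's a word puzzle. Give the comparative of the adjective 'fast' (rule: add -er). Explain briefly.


Apply comparative formation (add -er): 'fast' -> 'faster'.

faster


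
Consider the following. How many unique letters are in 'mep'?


Unique letters in 'mep': {e, m, p} = 3 distinct letters.

3


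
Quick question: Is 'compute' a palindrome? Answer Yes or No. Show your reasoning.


Forward: 'compute'
Reversed: 'etupmoc'
They differ.

No


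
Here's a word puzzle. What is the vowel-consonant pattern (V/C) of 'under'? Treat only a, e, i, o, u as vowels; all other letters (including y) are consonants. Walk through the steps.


Letter mapping: u = V, n = C, d = C, e = V, r = C.

VCCVC


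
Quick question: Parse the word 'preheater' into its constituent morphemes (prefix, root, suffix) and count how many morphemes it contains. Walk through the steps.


Step 1: Identify prefix: 'pre' (meaning: before)
Step 2: Identify root: 'heat'
Step 3: Identify suffix(es): 'er'
Decomposition: pre- (prefix: before) + heat (root) + -er (suffix: one who)
Total morphemes: 3

3 morphemes (pre- (prefix: before) + heat (root) + -er (suffix: one who))


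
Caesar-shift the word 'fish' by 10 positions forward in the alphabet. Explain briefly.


Shift each letter by 10: f -> p, i -> s, s -> c, h -> r. Result: 'pscr'.

pscr


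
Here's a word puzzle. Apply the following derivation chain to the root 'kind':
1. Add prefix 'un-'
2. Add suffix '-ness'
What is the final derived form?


Step 1: Add prefix 'un-' to 'kind' = 'unkind'
Step 2: Add suffix '-ness' to 'unkind' = 'unkindness'

unkindness


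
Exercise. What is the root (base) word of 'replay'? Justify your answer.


Remove prefix 're' from 'replay' to get root 'play'.

play


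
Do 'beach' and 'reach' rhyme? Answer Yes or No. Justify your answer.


Rime (stressed vowel + following sounds) of 'beach': -each = /iːtʃ/
Rime of 'reach': -each = /iːtʃ/
/iːtʃ/ and /iːtʃ/ are the same ending sound, so the words rhyme.

Yes


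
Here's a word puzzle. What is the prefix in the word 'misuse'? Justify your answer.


The word 'misuse' = 'mis' (prefix) + 'use' (root). The prefix is 'mis'.

mis


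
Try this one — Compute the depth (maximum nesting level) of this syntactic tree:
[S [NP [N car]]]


Count bracket nesting levels:
'[' at pos 0: depth = 1
'[' at pos 3: depth = 2
'[' at pos 7: depth = 3
Maximum depth reached: 3

3


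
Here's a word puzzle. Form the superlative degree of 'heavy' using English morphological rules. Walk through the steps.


Apply superlative formation (consonant + y: change y to i, add -est): 'heavy' -> 'heaviest'.

heaviest


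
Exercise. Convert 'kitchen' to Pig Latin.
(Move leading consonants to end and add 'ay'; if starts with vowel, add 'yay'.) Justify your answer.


'kitchen': move consonant cluster 'k' to end and add 'ay': 'itchenkay'.

itchenkay


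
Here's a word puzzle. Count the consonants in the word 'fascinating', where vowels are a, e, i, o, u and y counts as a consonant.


Consonants in 'fascinating': f, s, c, n, t, n, g = 7 consonants.

7


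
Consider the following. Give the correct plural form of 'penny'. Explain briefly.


Apply rule: Change -y to -ies (consonant + y). 'penny' becomes 'pennies'.

pennies


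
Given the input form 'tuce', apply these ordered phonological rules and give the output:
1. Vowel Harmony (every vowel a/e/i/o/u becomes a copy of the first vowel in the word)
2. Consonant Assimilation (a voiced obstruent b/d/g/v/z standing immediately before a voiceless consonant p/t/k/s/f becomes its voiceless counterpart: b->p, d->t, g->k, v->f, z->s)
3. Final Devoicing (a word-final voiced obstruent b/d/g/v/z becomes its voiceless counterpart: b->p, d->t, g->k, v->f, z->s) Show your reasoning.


Starting form: 'tuce'
Rule 1: Vowel Harmony: all vowels become 'u' (matching first vowel). 'tuce' -> 'tucu'
Rule 2: Consonant Assimilation: no voiced obstruent (b/d/g/v/z) stands immediately before a voiceless consonant (p/t/k/s/f). No change.
Rule 3: Final Devoicing: the word ends in the vowel 'u', not a consonant. No change.
Final form: 'tucu'

tucu


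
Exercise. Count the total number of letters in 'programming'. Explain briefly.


Spell out 'programming' and number each letter: p(1), r(2), o(3), g(4), r(5), a(6), m(7), m(8), i(9), n(10), g(11). Total: 11 letters.

11


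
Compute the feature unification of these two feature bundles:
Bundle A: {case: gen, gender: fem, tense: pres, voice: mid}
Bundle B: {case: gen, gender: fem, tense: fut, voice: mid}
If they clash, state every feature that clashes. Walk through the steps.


Compare features:
case: A=gen vs B=gen -> unified: gen
gender: A=fem vs B=fem -> unified: fem
tense: A=pres vs B=fut -> CLASH
voice: A=mid vs B=mid -> unified: mid
Clash detected on feature 'tense' (pres vs fut); unification fails.

CLASH on 'tense' (pres vs fut)


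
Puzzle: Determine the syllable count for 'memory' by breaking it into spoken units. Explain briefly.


Break 'memory' into syllables: mem-o-ry -> mem | o | ry = 3 syllables

3 syllables


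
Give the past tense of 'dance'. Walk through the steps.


Apply rule: Add -d (word ends in -e). 'dance' becomes 'danced'.

danced


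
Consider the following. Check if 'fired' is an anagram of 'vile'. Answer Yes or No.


Sorted letters of 'fired': 'defir'
Sorted letters of 'vile': 'eilv'
They do not match.

No


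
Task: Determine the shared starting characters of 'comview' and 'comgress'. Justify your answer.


Compare from the start: 3 characters match: 'com'. Mismatch at position 4: 'v' vs 'g'.

com


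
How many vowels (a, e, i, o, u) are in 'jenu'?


Vowels in 'jenu': e, u = 2 vowels.

2


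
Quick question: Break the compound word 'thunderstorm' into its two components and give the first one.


Split 'thunderstorm' into 'thunder' + 'storm'. The first part is 'thunder'.

thunder


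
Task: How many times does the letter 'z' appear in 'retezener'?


Letter 'z' in 'retezener': found at position(s) 5 = 1 occurrence(s).

1


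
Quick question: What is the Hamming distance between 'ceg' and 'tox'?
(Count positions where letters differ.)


Alignment:
Position 1: 'c' vs 't' = DIFFER
Position 2: 'e' vs 'o' = DIFFER
Position 3: 'g' vs 'x' = DIFFER
Total differences: 3

3


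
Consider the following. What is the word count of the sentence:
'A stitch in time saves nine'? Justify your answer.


Split into words: A | stitch | in | time | saves | nine = 6 words.

6


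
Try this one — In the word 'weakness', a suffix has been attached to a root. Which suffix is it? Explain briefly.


The word 'weakness' = 'weak' (root) + '-ness' (suffix). The suffix is '-ness'.

ness


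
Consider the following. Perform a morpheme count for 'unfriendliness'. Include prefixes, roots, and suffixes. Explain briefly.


Decomposition: un- (prefix) + friend (root) + -ly (suffix) + -ness (suffix) = 4 morpheme(s)

4 morphemes


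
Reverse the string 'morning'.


Reverse 'morning' character by character: 'gninrom'.

gninrom


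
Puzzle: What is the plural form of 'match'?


Apply rule: Add -es (sibilant/fricative ending). 'match' becomes 'matches'.

matches


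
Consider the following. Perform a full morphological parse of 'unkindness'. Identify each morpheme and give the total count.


Step 1: Identify prefix: 'un' (meaning: not/reverse)
Step 2: Identify root: 'kind'
Step 3: Identify suffix(es): 'ness'
Decomposition: un- (prefix: not/reverse) + kind (root) + -ness (suffix: state of)
Total morphemes: 3

3 morphemes (un- (prefix: not/reverse) + kind (root) + -ness (suffix: state of))


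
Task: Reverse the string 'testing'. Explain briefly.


Reverse 'testing' character by character: 'gnitset'.

gnitset


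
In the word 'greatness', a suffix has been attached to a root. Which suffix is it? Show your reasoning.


The word 'greatness' = 'great' (root) + '-ness' (suffix). The suffix is '-ness'.

ness


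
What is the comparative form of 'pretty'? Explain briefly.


Apply comparative formation (consonant + y: change y to i, add -er): 'pretty' -> 'prettier'.

prettier


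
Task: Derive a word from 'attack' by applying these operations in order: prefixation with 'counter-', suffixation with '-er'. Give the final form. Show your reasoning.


Step 1: Add prefix 'counter-' to 'attack' = 'counterattack'
Step 2: Add suffix '-er' to 'counterattack' = 'counterattacker'

counterattacker


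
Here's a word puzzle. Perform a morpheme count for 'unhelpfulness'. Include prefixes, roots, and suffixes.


Decomposition: un- (prefix) + help (root) + -ful (suffix) + -ness (suffix) = 4 morpheme(s)

4 morphemes


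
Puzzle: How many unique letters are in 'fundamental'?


Unique letters in 'fundamental': {a, d, e, f, l, m, n, t, u} = 9 distinct letters.

9


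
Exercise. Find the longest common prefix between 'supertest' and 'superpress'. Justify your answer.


Compare from the start: 5 characters match: 'super'. Mismatch at position 6: 't' vs 'p'.

super


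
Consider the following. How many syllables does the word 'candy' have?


Break 'candy' into syllables: can-dy -> can | dy = 2 syllables

2 syllables


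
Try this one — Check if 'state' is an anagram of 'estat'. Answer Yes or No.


Sorted letters of 'state': 'aestt'
Sorted letters of 'estat': 'aestt'
They match.

Yes


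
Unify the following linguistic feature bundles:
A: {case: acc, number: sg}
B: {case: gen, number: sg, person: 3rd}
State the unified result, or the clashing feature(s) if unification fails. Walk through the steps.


Compare features:
case: A=acc vs B=gen -> CLASH
number: A=sg vs B=sg -> unified: sg
person: A=_ vs B=3rd -> unified: 3rd
Clash detected on feature 'case' (acc vs gen); unification fails.

CLASH on 'case' (acc vs gen)


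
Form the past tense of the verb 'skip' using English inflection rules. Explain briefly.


Apply rule: Double final consonant and add -ed. 'skip' becomes 'skipped'.

skipped


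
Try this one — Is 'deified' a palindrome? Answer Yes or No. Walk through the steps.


Forward: 'deified'
Reversed: 'deified'
They are identical.

Yes


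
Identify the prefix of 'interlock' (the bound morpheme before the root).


The word 'interlock' = 'inter' (prefix) + 'lock' (root). The prefix is 'inter'.

inter


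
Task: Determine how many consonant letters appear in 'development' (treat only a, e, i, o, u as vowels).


Consonants in 'development': d, v, l, p, m, n, t = 7 consonants.

7


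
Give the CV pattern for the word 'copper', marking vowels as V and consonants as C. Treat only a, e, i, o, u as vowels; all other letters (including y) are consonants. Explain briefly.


Letter mapping: c = C, o = V, p = C, p = C, e = V, r = C.

CVCCVC


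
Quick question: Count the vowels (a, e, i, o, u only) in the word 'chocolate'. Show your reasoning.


Vowels in 'chocolate': o, o, a, e = 4 vowels.

4


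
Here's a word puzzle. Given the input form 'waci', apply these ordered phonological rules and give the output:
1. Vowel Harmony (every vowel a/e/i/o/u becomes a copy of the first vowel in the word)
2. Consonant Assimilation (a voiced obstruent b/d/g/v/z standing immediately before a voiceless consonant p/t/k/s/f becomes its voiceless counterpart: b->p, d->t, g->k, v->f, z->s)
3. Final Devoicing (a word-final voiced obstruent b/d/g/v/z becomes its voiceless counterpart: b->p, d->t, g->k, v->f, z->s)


Starting form: 'waci'
Rule 1: Vowel Harmony: all vowels become 'a' (matching first vowel). 'waci' -> 'waca'
Rule 2: Consonant Assimilation: no voiced obstruent (b/d/g/v/z) stands immediately before a voiceless consonant (p/t/k/s/f). No change.
Rule 3: Final Devoicing: the word ends in the vowel 'a', not a consonant. No change.
Final form: 'waca'

waca


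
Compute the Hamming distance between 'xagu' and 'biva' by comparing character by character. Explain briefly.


Alignment:
Position 1: 'x' vs 'b' = DIFFER
Position 2: 'a' vs 'i' = DIFFER
Position 3: 'g' vs 'v' = DIFFER
Position 4: 'u' vs 'a' = DIFFER
Total differences: 4

4


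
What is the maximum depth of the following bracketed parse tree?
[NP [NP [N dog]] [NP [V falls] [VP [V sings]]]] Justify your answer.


Count bracket nesting levels:
'[' at pos 0: depth = 1
'[' at pos 4: depth = 2
'[' at pos 8: depth = 3
'[' at pos 17: depth = 2
'[' at pos 21: depth = 3
'[' at pos 31: depth = 3
'[' at pos 35: depth = 4
Maximum depth reached: 4

4


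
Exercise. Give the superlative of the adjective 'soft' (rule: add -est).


Apply superlative formation (add -est): 'soft' -> 'softest'.

softest


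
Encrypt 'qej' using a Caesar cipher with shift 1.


Shift each letter by 1: q -> r, e -> f, j -> k. Result: 'rfk'.

rfk


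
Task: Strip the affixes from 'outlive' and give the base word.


Remove prefix 'out' from 'outlive' to get root 'live'.

live


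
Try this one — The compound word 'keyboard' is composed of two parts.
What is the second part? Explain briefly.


Split 'keyboard' into 'key' + 'board'. The second part is 'board'.

board


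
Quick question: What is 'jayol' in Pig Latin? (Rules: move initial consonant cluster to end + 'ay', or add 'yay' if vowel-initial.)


'jayol': move consonant cluster 'j' to end and add 'ay': 'ayoljay'.

ayoljay


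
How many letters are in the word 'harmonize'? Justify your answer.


Spell out 'harmonize' and number each letter: h(1), a(2), r(3), m(4), o(5), n(6), i(7), z(8), e(9). Total: 9 letters.

9


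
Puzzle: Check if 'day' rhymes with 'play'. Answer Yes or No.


Rime (stressed vowel + following sounds) of 'day': -ay = /eɪ/
Rime of 'play': -ay = /eɪ/
/eɪ/ and /eɪ/ are the same ending sound, so the words rhyme.

Yes


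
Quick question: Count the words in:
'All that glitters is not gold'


Split into words: All | that | glitters | is | not | gold = 6 words.

6


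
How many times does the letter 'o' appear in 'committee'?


Letter 'o' in 'committee': found at position(s) 2 = 1 occurrence(s).

1


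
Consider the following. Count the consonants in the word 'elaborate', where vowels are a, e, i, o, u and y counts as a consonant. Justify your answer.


Consonants in 'elaborate': l, b, r, t = 4 consonants.

4


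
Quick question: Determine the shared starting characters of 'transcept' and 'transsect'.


Compare from the start: 5 characters match: 'trans'. Mismatch at position 6: 'c' vs 's'.

trans


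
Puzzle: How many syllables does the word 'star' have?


Break 'star' into syllables: star -> star = 1 syllable

1 syllable


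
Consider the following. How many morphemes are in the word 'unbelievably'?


Decomposition: un- (prefix) + believe (root) + -able (suffix) + -ly (suffix) = 4 morpheme(s)

4 morphemes


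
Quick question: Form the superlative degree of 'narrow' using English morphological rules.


Apply superlative formation (add -est): 'narrow' -> 'narrowest'.

narrowest


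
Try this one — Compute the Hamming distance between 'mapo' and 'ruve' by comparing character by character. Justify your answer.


Alignment:
Position 1: 'm' vs 'r' = DIFFER
Position 2: 'a' vs 'u' = DIFFER
Position 3: 'p' vs 'v' = DIFFER
Position 4: 'o' vs 'e' = DIFFER
Total differences: 4

4


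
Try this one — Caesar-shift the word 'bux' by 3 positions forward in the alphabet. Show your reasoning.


Shift each letter by 3: b -> e, u -> x, x -> a. Result: 'exa'.

exa


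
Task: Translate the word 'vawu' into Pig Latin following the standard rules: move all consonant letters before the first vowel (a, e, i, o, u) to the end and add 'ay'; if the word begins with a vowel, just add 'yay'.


'vawu': move consonant cluster 'v' to end and add 'ay': 'awuvay'.

awuvay


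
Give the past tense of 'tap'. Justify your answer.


Apply rule: Double final consonant and add -ed. 'tap' becomes 'tapped'.

tapped


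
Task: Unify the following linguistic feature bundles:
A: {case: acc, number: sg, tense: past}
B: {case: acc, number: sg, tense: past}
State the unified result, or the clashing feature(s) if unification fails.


Compare features:
case: A=acc vs B=acc -> unified: acc
number: A=sg vs B=sg -> unified: sg
tense: A=past vs B=past -> unified: past
No clashes found.

Unified: {case: acc, number: sg, tense: past}


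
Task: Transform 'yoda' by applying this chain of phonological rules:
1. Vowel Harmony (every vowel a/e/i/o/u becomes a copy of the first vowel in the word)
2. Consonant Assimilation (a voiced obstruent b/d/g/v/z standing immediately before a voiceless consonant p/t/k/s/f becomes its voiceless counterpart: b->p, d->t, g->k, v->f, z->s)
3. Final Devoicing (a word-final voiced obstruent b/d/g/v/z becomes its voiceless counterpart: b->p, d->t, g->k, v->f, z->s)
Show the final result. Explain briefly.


Starting form: 'yoda'
Rule 1: Vowel Harmony: all vowels become 'o' (matching first vowel). 'yoda' -> 'yodo'
Rule 2: Consonant Assimilation: no voiced obstruent (b/d/g/v/z) stands immediately before a voiceless consonant (p/t/k/s/f). No change.
Rule 3: Final Devoicing: the word ends in the vowel 'o', not a consonant. No change.
Final form: 'yodo'

yodo


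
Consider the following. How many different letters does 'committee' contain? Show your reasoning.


Unique letters in 'committee': {c, e, i, m, o, t} = 6 distinct letters.

6


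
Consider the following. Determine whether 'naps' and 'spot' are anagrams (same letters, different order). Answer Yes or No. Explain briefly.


Sorted letters of 'naps': 'anps'
Sorted letters of 'spot': 'opst'
They do not match.

No


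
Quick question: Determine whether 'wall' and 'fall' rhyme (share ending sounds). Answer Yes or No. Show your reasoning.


Rime (stressed vowel + following sounds) of 'wall': -all = /ɔːl/
Rime of 'fall': -all = /ɔːl/
/ɔːl/ and /ɔːl/ are the same ending sound, so the words rhyme.

Yes


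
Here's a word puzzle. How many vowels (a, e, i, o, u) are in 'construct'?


Vowels in 'construct': o, u = 2 vowels.

2


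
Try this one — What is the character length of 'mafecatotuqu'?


Spell out 'mafecatotuqu' and number each letter: m(1), a(2), f(3), e(4), c(5), a(6), t(7), o(8), t(9), u(10), q(11), u(12). Total: 12 letters.

12


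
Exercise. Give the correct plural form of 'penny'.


Apply rule: Change -y to -ies (consonant + y). 'penny' becomes 'pennies'.

pennies


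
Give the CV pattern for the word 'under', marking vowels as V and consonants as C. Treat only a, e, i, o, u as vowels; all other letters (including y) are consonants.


Letter mapping: u = V, n = C, d = C, e = V, r = C.

VCCVC


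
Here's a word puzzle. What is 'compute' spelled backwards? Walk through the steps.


Reverse 'compute' character by character: 'etupmoc'.

etupmoc


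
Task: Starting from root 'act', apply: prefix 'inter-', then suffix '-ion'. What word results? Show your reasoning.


Step 1: Add prefix 'inter-' to 'act' = 'interact'
Step 2: Add suffix '-ion' to 'interact' = 'interaction'

interaction


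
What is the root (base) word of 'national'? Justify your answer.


Remove suffix '-al' from 'national' to get root 'nation'.

nation


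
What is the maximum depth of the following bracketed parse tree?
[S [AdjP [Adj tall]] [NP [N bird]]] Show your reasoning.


Count bracket nesting levels:
'[' at pos 0: depth = 1
'[' at pos 3: depth = 2
'[' at pos 9: depth = 3
'[' at pos 21: depth = 2
'[' at pos 25: depth = 3
Maximum depth reached: 3

3


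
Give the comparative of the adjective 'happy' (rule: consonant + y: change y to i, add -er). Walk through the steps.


Apply comparative formation (consonant + y: change y to i, add -er): 'happy' -> 'happier'.

happier


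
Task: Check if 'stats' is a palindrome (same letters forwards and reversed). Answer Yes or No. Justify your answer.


Forward: 'stats'
Reversed: 'stats'
They are identical.

Yes


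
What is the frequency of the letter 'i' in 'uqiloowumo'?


Letter 'i' in 'uqiloowumo': found at position(s) 3 = 1 occurrence(s).

1


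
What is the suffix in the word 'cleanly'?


The word 'cleanly' = 'clean' (root) + '-ly' (suffix). The suffix is '-ly'.

ly


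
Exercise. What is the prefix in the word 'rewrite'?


The word 'rewrite' = 're' (prefix) + 'write' (root). The prefix is 're'.

re


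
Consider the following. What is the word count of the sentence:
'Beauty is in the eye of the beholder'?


Split into words: Beauty | is | in | the | eye | of | the | beholder = 8 words.

8


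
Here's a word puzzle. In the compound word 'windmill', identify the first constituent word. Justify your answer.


Split 'windmill' into 'wind' + 'mill'. The first part is 'wind'.

wind


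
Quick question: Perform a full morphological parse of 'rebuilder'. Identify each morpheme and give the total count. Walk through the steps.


Step 1: Identify prefix: 're' (meaning: again)
Step 2: Identify root: 'build'
Step 3: Identify suffix(es): 'er'
Decomposition: re- (prefix: again) + build (root) + -er (suffix: one who)
Total morphemes: 3

3 morphemes (re- (prefix: again) + build (root) + -er (suffix: one who))


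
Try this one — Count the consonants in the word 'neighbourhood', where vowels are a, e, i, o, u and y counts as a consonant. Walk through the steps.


Consonants in 'neighbourhood': n, g, h, b, r, h, d = 7 consonants.

7


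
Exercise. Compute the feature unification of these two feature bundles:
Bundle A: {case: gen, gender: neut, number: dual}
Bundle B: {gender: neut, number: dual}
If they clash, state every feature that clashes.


Compare features:
case: A=gen vs B=_ -> unified: gen
gender: A=neut vs B=neut -> unified: neut
number: A=dual vs B=dual -> unified: dual
No clashes found.

Unified: {case: gen, gender: neut, number: dual}


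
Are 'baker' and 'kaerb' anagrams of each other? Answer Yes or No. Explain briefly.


Sorted letters of 'baker': 'abekr'
Sorted letters of 'kaerb': 'abekr'
They match.

Yes


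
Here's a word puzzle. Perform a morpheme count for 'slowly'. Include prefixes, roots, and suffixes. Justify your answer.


Decomposition: slow (root) + -ly (suffix) = 2 morpheme(s)

2 morphemes


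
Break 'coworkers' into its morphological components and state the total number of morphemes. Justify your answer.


Step 1: Identify prefix: 'co' (meaning: together)
Step 2: Identify root: 'work'
Step 3: Identify suffix(es): 'er, s'
Decomposition: co- (prefix: together) + work (root) + -er (suffix: one who) + -s (plural)
Total morphemes: 4

4 morphemes (co- (prefix: together) + work (root) + -er (suffix: one who) + -s (plural))


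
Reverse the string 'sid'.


Reverse 'sid' character by character: 'dis'.

dis


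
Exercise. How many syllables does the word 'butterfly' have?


Break 'butterfly' into syllables: but-ter-fly -> but | ter | fly = 3 syllables

3 syllables


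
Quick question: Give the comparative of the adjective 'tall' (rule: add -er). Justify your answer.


Apply comparative formation (add -er): 'tall' -> 'taller'.

taller


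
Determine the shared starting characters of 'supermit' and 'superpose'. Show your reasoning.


Compare from the start: 5 characters match: 'super'. Mismatch at position 6: 'm' vs 'p'.

super


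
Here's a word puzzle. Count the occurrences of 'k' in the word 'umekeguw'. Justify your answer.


Letter 'k' in 'umekeguw': found at position(s) 4 = 1 occurrence(s).

1


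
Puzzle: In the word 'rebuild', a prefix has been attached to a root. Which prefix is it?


The word 'rebuild' = 're' (prefix) + 'build' (root). The prefix is 're'.

re


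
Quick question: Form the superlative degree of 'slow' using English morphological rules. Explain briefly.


Apply superlative formation (add -est): 'slow' -> 'slowest'.

slowest


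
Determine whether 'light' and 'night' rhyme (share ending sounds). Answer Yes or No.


Rime (stressed vowel + following sounds) of 'light': -ight = /aɪt/
Rime of 'night': -ight = /aɪt/
/aɪt/ and /aɪt/ are the same ending sound, so the words rhyme.

Yes


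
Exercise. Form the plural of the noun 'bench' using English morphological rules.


Apply rule: Add -es (sibilant/fricative ending). 'bench' becomes 'benches'.

benches


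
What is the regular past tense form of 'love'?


Apply rule: Add -d (word ends in -e). 'love' becomes 'loved'.

loved


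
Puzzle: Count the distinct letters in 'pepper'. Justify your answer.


Unique letters in 'pepper': {e, p, r} = 3 distinct letters.

3


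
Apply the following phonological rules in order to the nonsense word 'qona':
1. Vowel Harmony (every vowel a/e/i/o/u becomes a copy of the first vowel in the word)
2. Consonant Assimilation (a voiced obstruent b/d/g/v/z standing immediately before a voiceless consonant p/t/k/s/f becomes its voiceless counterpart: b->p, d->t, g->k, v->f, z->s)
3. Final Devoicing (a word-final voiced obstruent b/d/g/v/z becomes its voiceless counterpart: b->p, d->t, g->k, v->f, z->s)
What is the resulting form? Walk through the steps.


Starting form: 'qona'
Rule 1: Vowel Harmony: all vowels become 'o' (matching first vowel). 'qona' -> 'qono'
Rule 2: Consonant Assimilation: no voiced obstruent (b/d/g/v/z) stands immediately before a voiceless consonant (p/t/k/s/f). No change.
Rule 3: Final Devoicing: the word ends in the vowel 'o', not a consonant. No change.
Final form: 'qono'

qono


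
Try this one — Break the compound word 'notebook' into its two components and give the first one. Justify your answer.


Split 'notebook' into 'note' + 'book'. The first part is 'note'.

note


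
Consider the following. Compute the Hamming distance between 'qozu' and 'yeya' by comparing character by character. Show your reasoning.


Alignment:
Position 1: 'q' vs 'y' = DIFFER
Position 2: 'o' vs 'e' = DIFFER
Position 3: 'z' vs 'y' = DIFFER
Position 4: 'u' vs 'a' = DIFFER
Total differences: 4

4


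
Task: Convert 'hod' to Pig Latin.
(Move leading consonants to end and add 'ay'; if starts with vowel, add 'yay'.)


'hod': move consonant cluster 'h' to end and add 'ay': 'odhay'.

odhay
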